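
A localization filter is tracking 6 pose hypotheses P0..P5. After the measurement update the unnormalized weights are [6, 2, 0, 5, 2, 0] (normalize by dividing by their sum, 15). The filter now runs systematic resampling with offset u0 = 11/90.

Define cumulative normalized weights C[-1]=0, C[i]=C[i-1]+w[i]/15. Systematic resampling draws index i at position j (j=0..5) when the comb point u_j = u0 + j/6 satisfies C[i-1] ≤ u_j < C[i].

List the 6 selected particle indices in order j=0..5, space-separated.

C = [2/5, 8/15, 8/15, 13/15, 1, 1]
j=0: u_0=11/90 ∈ [0, 2/5) → index 0
j=1: u_1=13/45 ∈ [0, 2/5) → index 0
j=2: u_2=41/90 ∈ [2/5, 8/15) → index 1
j=3: u_3=28/45 ∈ [8/15, 13/15) → index 3
j=4: u_4=71/90 ∈ [8/15, 13/15) → index 3
j=5: u_5=43/45 ∈ [13/15, 1) → index 4

0 0 1 3 3 4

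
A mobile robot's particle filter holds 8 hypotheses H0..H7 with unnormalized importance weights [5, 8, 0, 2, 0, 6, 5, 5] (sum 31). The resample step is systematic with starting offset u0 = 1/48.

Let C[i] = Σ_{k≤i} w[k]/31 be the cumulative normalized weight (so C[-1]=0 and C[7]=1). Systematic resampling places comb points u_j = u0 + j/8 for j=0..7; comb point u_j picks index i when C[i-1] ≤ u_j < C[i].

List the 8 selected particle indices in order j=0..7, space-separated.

C = [5/31, 13/31, 13/31, 15/31, 15/31, 21/31, 26/31, 1]
j=0: u_0=1/48 ∈ [0, 5/31) → index 0
j=1: u_1=7/48 ∈ [0, 5/31) → index 0
j=2: u_2=13/48 ∈ [5/31, 13/31) → index 1
j=3: u_3=19/48 ∈ [5/31, 13/31) → index 1
j=4: u_4=25/48 ∈ [15/31, 21/31) → index 5
j=5: u_5=31/48 ∈ [15/31, 21/31) → index 5
j=6: u_6=37/48 ∈ [21/31, 26/31) → index 6
j=7: u_7=43/48 ∈ [26/31, 1) → index 7

0 0 1 1 5 5 6 7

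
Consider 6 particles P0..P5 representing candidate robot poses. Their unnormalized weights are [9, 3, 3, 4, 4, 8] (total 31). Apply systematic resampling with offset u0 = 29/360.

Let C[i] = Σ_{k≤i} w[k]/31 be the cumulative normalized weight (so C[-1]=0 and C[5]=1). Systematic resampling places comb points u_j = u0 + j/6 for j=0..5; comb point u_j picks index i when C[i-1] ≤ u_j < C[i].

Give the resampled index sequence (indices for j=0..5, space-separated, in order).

C = [9/31, 12/31, 15/31, 19/31, 23/31, 1]
j=0: u_0=29/360 ∈ [0, 9/31) → index 0
j=1: u_1=89/360 ∈ [0, 9/31) → index 0
j=2: u_2=149/360 ∈ [12/31, 15/31) → index 2
j=3: u_3=209/360 ∈ [15/31, 19/31) → index 3
j=4: u_4=269/360 ∈ [23/31, 1) → index 5
j=5: u_5=329/360 ∈ [23/31, 1) → index 5

0 0 2 3 5 5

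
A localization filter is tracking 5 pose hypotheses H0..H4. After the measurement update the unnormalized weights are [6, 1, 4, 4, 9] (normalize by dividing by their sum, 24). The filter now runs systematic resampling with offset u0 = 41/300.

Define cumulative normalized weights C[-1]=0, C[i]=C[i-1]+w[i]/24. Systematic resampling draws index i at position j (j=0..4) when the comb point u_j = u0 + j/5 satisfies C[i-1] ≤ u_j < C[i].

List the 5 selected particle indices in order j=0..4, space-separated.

0 2 3 4 4

C = [1/4, 7/24, 11/24, 5/8, 1]
j=0: u_0=41/300 ∈ [0, 1/4) → index 0
j=1: u_1=101/300 ∈ [7/24, 11/24) → index 2
j=2: u_2=161/300 ∈ [11/24, 5/8) → index 3
j=3: u_3=221/300 ∈ [5/8, 1) → index 4
j=4: u_4=281/300 ∈ [5/8, 1) → index 4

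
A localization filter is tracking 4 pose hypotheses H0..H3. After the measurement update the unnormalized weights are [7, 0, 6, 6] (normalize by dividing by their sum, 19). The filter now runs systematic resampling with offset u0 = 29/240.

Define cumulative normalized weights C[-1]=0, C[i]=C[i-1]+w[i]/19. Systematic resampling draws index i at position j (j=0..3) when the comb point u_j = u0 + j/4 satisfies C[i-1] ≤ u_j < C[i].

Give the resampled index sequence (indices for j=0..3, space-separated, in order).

C = [7/19, 7/19, 13/19, 1]
j=0: u_0=29/240 ∈ [0, 7/19) → index 0
j=1: u_1=89/240 ∈ [7/19, 13/19) → index 2
j=2: u_2=149/240 ∈ [7/19, 13/19) → index 2
j=3: u_3=209/240 ∈ [13/19, 1) → index 3

0 2 2 3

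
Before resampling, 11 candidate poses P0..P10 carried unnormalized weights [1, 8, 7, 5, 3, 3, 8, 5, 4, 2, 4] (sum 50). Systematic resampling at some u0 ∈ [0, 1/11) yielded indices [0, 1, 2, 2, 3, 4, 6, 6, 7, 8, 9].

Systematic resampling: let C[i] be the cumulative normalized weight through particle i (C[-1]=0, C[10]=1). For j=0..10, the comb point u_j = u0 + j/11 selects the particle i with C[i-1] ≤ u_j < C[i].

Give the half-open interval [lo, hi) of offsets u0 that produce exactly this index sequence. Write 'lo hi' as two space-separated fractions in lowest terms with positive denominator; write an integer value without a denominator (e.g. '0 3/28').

C = [1/50, 9/50, 8/25, 21/50, 12/25, 27/50, 7/10, 4/5, 22/25, 23/25, 1]
j=0 picked index 0: u0 ∈ [0, 1/50)
j=1 picked index 1: u0 ∈ [-39/550, 49/550)
j=2 picked index 2: u0 ∈ [-1/550, 38/275)
j=3 picked index 2: u0 ∈ [-51/550, 13/275)
j=4 picked index 3: u0 ∈ [-12/275, 31/550)
j=5 picked index 4: u0 ∈ [-19/550, 7/275)
j=6 picked index 6: u0 ∈ [-3/550, 17/110)
j=7 picked index 6: u0 ∈ [-53/550, 7/110)
j=8 picked index 7: u0 ∈ [-3/110, 4/55)
j=9 picked index 8: u0 ∈ [-1/55, 17/275)
j=10 picked index 9: u0 ∈ [-8/275, 3/275)
intersection: [0, 3/275)

0 3/275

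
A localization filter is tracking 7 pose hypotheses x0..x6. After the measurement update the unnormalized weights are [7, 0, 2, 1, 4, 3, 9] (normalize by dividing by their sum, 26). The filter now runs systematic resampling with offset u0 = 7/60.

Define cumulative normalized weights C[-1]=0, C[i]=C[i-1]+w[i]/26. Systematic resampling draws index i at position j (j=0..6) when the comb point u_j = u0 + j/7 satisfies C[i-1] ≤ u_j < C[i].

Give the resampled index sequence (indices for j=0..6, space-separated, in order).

C = [7/26, 7/26, 9/26, 5/13, 7/13, 17/26, 1]
j=0: u_0=7/60 ∈ [0, 7/26) → index 0
j=1: u_1=109/420 ∈ [0, 7/26) → index 0
j=2: u_2=169/420 ∈ [5/13, 7/13) → index 4
j=3: u_3=229/420 ∈ [7/13, 17/26) → index 5
j=4: u_4=289/420 ∈ [17/26, 1) → index 6
j=5: u_5=349/420 ∈ [17/26, 1) → index 6
j=6: u_6=409/420 ∈ [17/26, 1) → index 6

0 0 4 5 6 6 6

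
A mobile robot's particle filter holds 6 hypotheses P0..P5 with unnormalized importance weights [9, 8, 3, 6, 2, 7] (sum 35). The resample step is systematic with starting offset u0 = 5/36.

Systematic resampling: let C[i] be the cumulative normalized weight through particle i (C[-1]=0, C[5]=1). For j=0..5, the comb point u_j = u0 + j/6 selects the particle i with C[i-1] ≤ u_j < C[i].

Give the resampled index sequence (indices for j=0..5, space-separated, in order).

C = [9/35, 17/35, 4/7, 26/35, 4/5, 1]
j=0: u_0=5/36 ∈ [0, 9/35) → index 0
j=1: u_1=11/36 ∈ [9/35, 17/35) → index 1
j=2: u_2=17/36 ∈ [9/35, 17/35) → index 1
j=3: u_3=23/36 ∈ [4/7, 26/35) → index 3
j=4: u_4=29/36 ∈ [4/5, 1) → index 5
j=5: u_5=35/36 ∈ [4/5, 1) → index 5

0 1 1 3 5 5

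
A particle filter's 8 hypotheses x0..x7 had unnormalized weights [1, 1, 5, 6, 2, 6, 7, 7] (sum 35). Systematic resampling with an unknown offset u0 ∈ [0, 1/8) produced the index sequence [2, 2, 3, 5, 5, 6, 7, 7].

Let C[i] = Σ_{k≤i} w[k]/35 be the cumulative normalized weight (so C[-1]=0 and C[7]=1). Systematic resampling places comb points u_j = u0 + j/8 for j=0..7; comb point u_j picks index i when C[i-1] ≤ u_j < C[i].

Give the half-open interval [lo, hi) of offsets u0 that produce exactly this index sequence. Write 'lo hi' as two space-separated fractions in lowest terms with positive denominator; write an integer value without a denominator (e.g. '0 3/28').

C = [1/35, 2/35, 1/5, 13/35, 3/7, 3/5, 4/5, 1]
j=0 picked index 2: u0 ∈ [2/35, 1/5)
j=1 picked index 2: u0 ∈ [-19/280, 3/40)
j=2 picked index 3: u0 ∈ [-1/20, 17/140)
j=3 picked index 5: u0 ∈ [3/56, 9/40)
j=4 picked index 5: u0 ∈ [-1/14, 1/10)
j=5 picked index 6: u0 ∈ [-1/40, 7/40)
j=6 picked index 7: u0 ∈ [1/20, 1/4)
j=7 picked index 7: u0 ∈ [-3/40, 1/8)
intersection: [2/35, 3/40)

2/35 3/40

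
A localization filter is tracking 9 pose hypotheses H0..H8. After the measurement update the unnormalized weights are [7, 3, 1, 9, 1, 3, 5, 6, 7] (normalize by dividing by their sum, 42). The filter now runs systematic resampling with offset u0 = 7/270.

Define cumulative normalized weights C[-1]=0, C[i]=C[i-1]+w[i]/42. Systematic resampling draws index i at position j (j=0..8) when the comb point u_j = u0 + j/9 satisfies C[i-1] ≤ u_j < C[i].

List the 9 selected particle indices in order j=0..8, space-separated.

C = [1/6, 5/21, 11/42, 10/21, 1/2, 4/7, 29/42, 5/6, 1]
j=0: u_0=7/270 ∈ [0, 1/6) → index 0
j=1: u_1=37/270 ∈ [0, 1/6) → index 0
j=2: u_2=67/270 ∈ [5/21, 11/42) → index 2
j=3: u_3=97/270 ∈ [11/42, 10/21) → index 3
j=4: u_4=127/270 ∈ [11/42, 10/21) → index 3
j=5: u_5=157/270 ∈ [4/7, 29/42) → index 6
j=6: u_6=187/270 ∈ [29/42, 5/6) → index 7
j=7: u_7=217/270 ∈ [29/42, 5/6) → index 7
j=8: u_8=247/270 ∈ [5/6, 1) → index 8

0 0 2 3 3 6 7 7 8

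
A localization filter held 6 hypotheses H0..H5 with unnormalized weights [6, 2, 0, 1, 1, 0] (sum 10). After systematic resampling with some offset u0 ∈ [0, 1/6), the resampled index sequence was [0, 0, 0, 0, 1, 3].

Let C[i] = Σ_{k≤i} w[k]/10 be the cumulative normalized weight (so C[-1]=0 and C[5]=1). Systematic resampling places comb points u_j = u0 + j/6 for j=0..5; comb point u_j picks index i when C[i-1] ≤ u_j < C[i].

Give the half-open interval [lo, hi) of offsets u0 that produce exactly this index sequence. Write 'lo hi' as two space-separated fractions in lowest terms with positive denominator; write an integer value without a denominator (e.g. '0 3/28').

0 1/15

C = [3/5, 4/5, 4/5, 9/10, 1, 1]
j=0 picked index 0: u0 ∈ [0, 3/5)
j=1 picked index 0: u0 ∈ [-1/6, 13/30)
j=2 picked index 0: u0 ∈ [-1/3, 4/15)
j=3 picked index 0: u0 ∈ [-1/2, 1/10)
j=4 picked index 1: u0 ∈ [-1/15, 2/15)
j=5 picked index 3: u0 ∈ [-1/30, 1/15)
intersection: [0, 1/15)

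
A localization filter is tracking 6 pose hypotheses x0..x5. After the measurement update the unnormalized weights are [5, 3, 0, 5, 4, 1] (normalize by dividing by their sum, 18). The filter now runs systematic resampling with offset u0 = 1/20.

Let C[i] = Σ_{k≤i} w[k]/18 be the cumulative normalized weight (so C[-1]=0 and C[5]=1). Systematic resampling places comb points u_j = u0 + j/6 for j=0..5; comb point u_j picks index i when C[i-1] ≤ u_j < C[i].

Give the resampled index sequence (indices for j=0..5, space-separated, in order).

C = [5/18, 4/9, 4/9, 13/18, 17/18, 1]
j=0: u_0=1/20 ∈ [0, 5/18) → index 0
j=1: u_1=13/60 ∈ [0, 5/18) → index 0
j=2: u_2=23/60 ∈ [5/18, 4/9) → index 1
j=3: u_3=11/20 ∈ [4/9, 13/18) → index 3
j=4: u_4=43/60 ∈ [4/9, 13/18) → index 3
j=5: u_5=53/60 ∈ [13/18, 17/18) → index 4

0 0 1 3 3 4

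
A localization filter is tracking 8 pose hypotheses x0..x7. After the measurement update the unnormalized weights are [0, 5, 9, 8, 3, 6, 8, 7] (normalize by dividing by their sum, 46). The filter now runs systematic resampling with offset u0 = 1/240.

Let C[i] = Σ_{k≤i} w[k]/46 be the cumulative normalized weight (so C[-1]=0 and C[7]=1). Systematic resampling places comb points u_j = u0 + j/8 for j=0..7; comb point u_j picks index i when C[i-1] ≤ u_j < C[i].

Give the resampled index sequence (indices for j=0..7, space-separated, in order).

C = [0, 5/46, 7/23, 11/23, 25/46, 31/46, 39/46, 1]
j=0: u_0=1/240 ∈ [0, 5/46) → index 1
j=1: u_1=31/240 ∈ [5/46, 7/23) → index 2
j=2: u_2=61/240 ∈ [5/46, 7/23) → index 2
j=3: u_3=91/240 ∈ [7/23, 11/23) → index 3
j=4: u_4=121/240 ∈ [11/23, 25/46) → index 4
j=5: u_5=151/240 ∈ [25/46, 31/46) → index 5
j=6: u_6=181/240 ∈ [31/46, 39/46) → index 6
j=7: u_7=211/240 ∈ [39/46, 1) → index 7

1 2 2 3 4 5 6 7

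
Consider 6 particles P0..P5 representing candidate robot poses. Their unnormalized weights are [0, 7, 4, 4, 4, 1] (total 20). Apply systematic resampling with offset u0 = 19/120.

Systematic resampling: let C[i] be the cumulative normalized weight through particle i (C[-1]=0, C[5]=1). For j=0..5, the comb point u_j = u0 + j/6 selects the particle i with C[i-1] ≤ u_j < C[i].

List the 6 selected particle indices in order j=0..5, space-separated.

C = [0, 7/20, 11/20, 3/4, 19/20, 1]
j=0: u_0=19/120 ∈ [0, 7/20) → index 1
j=1: u_1=13/40 ∈ [0, 7/20) → index 1
j=2: u_2=59/120 ∈ [7/20, 11/20) → index 2
j=3: u_3=79/120 ∈ [11/20, 3/4) → index 3
j=4: u_4=33/40 ∈ [3/4, 19/20) → index 4
j=5: u_5=119/120 ∈ [19/20, 1) → index 5

1 1 2 3 4 5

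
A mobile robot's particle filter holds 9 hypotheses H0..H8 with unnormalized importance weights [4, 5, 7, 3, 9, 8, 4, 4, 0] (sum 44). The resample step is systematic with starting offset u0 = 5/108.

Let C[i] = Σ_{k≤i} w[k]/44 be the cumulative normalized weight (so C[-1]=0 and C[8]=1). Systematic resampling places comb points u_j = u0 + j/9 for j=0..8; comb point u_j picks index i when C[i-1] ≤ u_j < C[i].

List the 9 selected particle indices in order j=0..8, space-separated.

0 1 2 3 4 4 5 6 7

C = [1/11, 9/44, 4/11, 19/44, 7/11, 9/11, 10/11, 1, 1]
j=0: u_0=5/108 ∈ [0, 1/11) → index 0
j=1: u_1=17/108 ∈ [1/11, 9/44) → index 1
j=2: u_2=29/108 ∈ [9/44, 4/11) → index 2
j=3: u_3=41/108 ∈ [4/11, 19/44) → index 3
j=4: u_4=53/108 ∈ [19/44, 7/11) → index 4
j=5: u_5=65/108 ∈ [19/44, 7/11) → index 4
j=6: u_6=77/108 ∈ [7/11, 9/11) → index 5
j=7: u_7=89/108 ∈ [9/11, 10/11) → index 6
j=8: u_8=101/108 ∈ [10/11, 1) → index 7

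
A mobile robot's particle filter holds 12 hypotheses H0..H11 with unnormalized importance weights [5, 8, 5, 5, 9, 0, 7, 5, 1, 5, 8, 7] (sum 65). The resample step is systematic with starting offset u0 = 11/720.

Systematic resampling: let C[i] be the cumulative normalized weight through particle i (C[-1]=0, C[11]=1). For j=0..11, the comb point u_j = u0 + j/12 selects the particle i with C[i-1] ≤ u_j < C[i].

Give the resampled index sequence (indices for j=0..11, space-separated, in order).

0 1 1 2 3 4 6 6 8 9 10 11

C = [1/13, 1/5, 18/65, 23/65, 32/65, 32/65, 3/5, 44/65, 9/13, 10/13, 58/65, 1]
j=0: u_0=11/720 ∈ [0, 1/13) → index 0
j=1: u_1=71/720 ∈ [1/13, 1/5) → index 1
j=2: u_2=131/720 ∈ [1/13, 1/5) → index 1
j=3: u_3=191/720 ∈ [1/5, 18/65) → index 2
j=4: u_4=251/720 ∈ [18/65, 23/65) → index 3
j=5: u_5=311/720 ∈ [23/65, 32/65) → index 4
j=6: u_6=371/720 ∈ [32/65, 3/5) → index 6
j=7: u_7=431/720 ∈ [32/65, 3/5) → index 6
j=8: u_8=491/720 ∈ [44/65, 9/13) → index 8
j=9: u_9=551/720 ∈ [9/13, 10/13) → index 9
j=10: u_10=611/720 ∈ [10/13, 58/65) → index 10
j=11: u_11=671/720 ∈ [58/65, 1) → index 11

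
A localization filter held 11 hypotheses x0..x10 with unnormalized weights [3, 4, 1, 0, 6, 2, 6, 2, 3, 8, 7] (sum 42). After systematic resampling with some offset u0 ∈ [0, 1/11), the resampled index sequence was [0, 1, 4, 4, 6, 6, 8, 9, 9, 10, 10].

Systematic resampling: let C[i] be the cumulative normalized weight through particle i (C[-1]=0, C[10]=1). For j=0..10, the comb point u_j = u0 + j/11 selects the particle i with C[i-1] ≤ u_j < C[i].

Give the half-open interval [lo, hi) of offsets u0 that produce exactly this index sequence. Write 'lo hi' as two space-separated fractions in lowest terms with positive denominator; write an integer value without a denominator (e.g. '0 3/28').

C = [1/14, 1/6, 4/21, 4/21, 1/3, 8/21, 11/21, 4/7, 9/14, 5/6, 1]
j=0 picked index 0: u0 ∈ [0, 1/14)
j=1 picked index 1: u0 ∈ [-3/154, 5/66)
j=2 picked index 4: u0 ∈ [2/231, 5/33)
j=3 picked index 4: u0 ∈ [-19/231, 2/33)
j=4 picked index 6: u0 ∈ [4/231, 37/231)
j=5 picked index 6: u0 ∈ [-17/231, 16/231)
j=6 picked index 8: u0 ∈ [2/77, 15/154)
j=7 picked index 9: u0 ∈ [1/154, 13/66)
j=8 picked index 9: u0 ∈ [-13/154, 7/66)
j=9 picked index 10: u0 ∈ [1/66, 2/11)
j=10 picked index 10: u0 ∈ [-5/66, 1/11)
intersection: [2/77, 2/33)

2/77 2/33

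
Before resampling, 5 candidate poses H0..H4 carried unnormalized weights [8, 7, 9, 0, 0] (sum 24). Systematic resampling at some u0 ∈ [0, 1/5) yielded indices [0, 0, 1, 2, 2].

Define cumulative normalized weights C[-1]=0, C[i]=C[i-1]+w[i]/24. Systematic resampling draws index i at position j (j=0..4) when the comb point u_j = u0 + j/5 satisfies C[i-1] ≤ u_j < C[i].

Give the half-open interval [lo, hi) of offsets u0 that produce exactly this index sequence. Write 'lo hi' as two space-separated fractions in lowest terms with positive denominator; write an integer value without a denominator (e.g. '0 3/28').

C = [1/3, 5/8, 1, 1, 1]
j=0 picked index 0: u0 ∈ [0, 1/3)
j=1 picked index 0: u0 ∈ [-1/5, 2/15)
j=2 picked index 1: u0 ∈ [-1/15, 9/40)
j=3 picked index 2: u0 ∈ [1/40, 2/5)
j=4 picked index 2: u0 ∈ [-7/40, 1/5)
intersection: [1/40, 2/15)

1/40 2/15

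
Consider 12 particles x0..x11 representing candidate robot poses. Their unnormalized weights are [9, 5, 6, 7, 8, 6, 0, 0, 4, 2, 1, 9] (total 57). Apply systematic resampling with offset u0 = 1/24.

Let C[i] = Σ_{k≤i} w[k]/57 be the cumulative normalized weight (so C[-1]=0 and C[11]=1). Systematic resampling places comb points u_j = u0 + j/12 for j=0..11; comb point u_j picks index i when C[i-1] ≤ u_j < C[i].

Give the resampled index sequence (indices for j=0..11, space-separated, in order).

0 0 1 2 3 3 4 5 5 9 11 11

C = [3/19, 14/57, 20/57, 9/19, 35/57, 41/57, 41/57, 41/57, 15/19, 47/57, 16/19, 1]
j=0: u_0=1/24 ∈ [0, 3/19) → index 0
j=1: u_1=1/8 ∈ [0, 3/19) → index 0
j=2: u_2=5/24 ∈ [3/19, 14/57) → index 1
j=3: u_3=7/24 ∈ [14/57, 20/57) → index 2
j=4: u_4=3/8 ∈ [20/57, 9/19) → index 3
j=5: u_5=11/24 ∈ [20/57, 9/19) → index 3
j=6: u_6=13/24 ∈ [9/19, 35/57) → index 4
j=7: u_7=5/8 ∈ [35/57, 41/57) → index 5
j=8: u_8=17/24 ∈ [35/57, 41/57) → index 5
j=9: u_9=19/24 ∈ [15/19, 47/57) → index 9
j=10: u_10=7/8 ∈ [16/19, 1) → index 11
j=11: u_11=23/24 ∈ [16/19, 1) → index 11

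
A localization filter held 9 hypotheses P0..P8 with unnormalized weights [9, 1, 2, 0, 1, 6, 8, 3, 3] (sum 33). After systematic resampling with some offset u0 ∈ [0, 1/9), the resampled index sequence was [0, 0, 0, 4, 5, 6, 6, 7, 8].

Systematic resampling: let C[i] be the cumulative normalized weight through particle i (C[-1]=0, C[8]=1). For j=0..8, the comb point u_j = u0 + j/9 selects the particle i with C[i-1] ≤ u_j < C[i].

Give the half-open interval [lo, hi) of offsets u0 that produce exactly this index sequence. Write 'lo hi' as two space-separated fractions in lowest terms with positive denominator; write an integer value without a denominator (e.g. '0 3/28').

4/99 5/99

C = [3/11, 10/33, 4/11, 4/11, 13/33, 19/33, 9/11, 10/11, 1]
j=0 picked index 0: u0 ∈ [0, 3/11)
j=1 picked index 0: u0 ∈ [-1/9, 16/99)
j=2 picked index 0: u0 ∈ [-2/9, 5/99)
j=3 picked index 4: u0 ∈ [1/33, 2/33)
j=4 picked index 5: u0 ∈ [-5/99, 13/99)
j=5 picked index 6: u0 ∈ [2/99, 26/99)
j=6 picked index 6: u0 ∈ [-1/11, 5/33)
j=7 picked index 7: u0 ∈ [4/99, 13/99)
j=8 picked index 8: u0 ∈ [2/99, 1/9)
intersection: [4/99, 5/99)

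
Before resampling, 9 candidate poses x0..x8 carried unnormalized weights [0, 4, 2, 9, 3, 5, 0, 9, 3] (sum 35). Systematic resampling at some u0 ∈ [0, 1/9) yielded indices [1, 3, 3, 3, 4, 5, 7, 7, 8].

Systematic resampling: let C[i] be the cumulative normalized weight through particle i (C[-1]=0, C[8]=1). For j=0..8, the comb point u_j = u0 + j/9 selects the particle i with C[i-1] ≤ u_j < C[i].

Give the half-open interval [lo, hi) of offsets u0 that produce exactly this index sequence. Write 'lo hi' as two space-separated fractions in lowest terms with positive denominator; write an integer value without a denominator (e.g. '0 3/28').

19/315 22/315

C = [0, 4/35, 6/35, 3/7, 18/35, 23/35, 23/35, 32/35, 1]
j=0 picked index 1: u0 ∈ [0, 4/35)
j=1 picked index 3: u0 ∈ [19/315, 20/63)
j=2 picked index 3: u0 ∈ [-16/315, 13/63)
j=3 picked index 3: u0 ∈ [-17/105, 2/21)
j=4 picked index 4: u0 ∈ [-1/63, 22/315)
j=5 picked index 5: u0 ∈ [-13/315, 32/315)
j=6 picked index 7: u0 ∈ [-1/105, 26/105)
j=7 picked index 7: u0 ∈ [-38/315, 43/315)
j=8 picked index 8: u0 ∈ [8/315, 1/9)
intersection: [19/315, 22/315)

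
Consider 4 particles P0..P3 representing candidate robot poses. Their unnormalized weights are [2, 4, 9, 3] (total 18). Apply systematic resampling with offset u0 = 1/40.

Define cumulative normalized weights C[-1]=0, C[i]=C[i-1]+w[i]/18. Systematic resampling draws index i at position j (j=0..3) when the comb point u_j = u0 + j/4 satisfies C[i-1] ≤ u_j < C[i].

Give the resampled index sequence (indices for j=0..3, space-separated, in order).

C = [1/9, 1/3, 5/6, 1]
j=0: u_0=1/40 ∈ [0, 1/9) → index 0
j=1: u_1=11/40 ∈ [1/9, 1/3) → index 1
j=2: u_2=21/40 ∈ [1/3, 5/6) → index 2
j=3: u_3=31/40 ∈ [1/3, 5/6) → index 2

0 1 2 2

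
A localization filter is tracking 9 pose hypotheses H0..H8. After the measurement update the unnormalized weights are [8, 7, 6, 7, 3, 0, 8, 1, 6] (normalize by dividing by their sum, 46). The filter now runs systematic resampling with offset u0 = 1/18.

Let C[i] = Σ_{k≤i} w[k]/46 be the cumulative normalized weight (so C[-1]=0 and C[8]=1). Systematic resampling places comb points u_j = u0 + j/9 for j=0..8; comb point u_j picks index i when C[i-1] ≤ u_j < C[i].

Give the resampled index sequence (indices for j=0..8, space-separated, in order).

C = [4/23, 15/46, 21/46, 14/23, 31/46, 31/46, 39/46, 20/23, 1]
j=0: u_0=1/18 ∈ [0, 4/23) → index 0
j=1: u_1=1/6 ∈ [0, 4/23) → index 0
j=2: u_2=5/18 ∈ [4/23, 15/46) → index 1
j=3: u_3=7/18 ∈ [15/46, 21/46) → index 2
j=4: u_4=1/2 ∈ [21/46, 14/23) → index 3
j=5: u_5=11/18 ∈ [14/23, 31/46) → index 4
j=6: u_6=13/18 ∈ [31/46, 39/46) → index 6
j=7: u_7=5/6 ∈ [31/46, 39/46) → index 6
j=8: u_8=17/18 ∈ [20/23, 1) → index 8

0 0 1 2 3 4 6 6 8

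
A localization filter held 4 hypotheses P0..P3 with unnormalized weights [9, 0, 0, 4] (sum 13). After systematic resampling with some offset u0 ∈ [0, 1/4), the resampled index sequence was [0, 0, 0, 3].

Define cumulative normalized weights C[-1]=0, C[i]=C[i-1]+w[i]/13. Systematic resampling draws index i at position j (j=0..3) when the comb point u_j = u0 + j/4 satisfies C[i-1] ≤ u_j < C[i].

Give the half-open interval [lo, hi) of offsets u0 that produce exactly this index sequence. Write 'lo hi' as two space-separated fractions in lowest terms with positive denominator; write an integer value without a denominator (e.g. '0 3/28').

0 5/26

C = [9/13, 9/13, 9/13, 1]
j=0 picked index 0: u0 ∈ [0, 9/13)
j=1 picked index 0: u0 ∈ [-1/4, 23/52)
j=2 picked index 0: u0 ∈ [-1/2, 5/26)
j=3 picked index 3: u0 ∈ [-3/52, 1/4)
intersection: [0, 5/26)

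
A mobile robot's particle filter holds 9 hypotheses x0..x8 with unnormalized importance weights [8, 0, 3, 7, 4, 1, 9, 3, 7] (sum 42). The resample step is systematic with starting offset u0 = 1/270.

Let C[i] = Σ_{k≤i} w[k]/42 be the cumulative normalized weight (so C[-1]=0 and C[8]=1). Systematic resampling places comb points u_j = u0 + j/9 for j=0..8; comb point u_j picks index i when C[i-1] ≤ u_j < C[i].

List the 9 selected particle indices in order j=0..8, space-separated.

0 0 2 3 4 6 6 7 8

C = [4/21, 4/21, 11/42, 3/7, 11/21, 23/42, 16/21, 5/6, 1]
j=0: u_0=1/270 ∈ [0, 4/21) → index 0
j=1: u_1=31/270 ∈ [0, 4/21) → index 0
j=2: u_2=61/270 ∈ [4/21, 11/42) → index 2
j=3: u_3=91/270 ∈ [11/42, 3/7) → index 3
j=4: u_4=121/270 ∈ [3/7, 11/21) → index 4
j=5: u_5=151/270 ∈ [23/42, 16/21) → index 6
j=6: u_6=181/270 ∈ [23/42, 16/21) → index 6
j=7: u_7=211/270 ∈ [16/21, 5/6) → index 7
j=8: u_8=241/270 ∈ [5/6, 1) → index 8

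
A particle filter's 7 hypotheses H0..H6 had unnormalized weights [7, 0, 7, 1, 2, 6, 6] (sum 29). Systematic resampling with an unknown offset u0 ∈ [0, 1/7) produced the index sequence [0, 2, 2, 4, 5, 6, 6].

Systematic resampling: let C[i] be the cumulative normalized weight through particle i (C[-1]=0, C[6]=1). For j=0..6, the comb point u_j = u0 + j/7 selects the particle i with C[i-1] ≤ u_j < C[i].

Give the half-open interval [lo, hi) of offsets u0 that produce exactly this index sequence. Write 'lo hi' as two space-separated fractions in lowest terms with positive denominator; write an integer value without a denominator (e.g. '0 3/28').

C = [7/29, 7/29, 14/29, 15/29, 17/29, 23/29, 1]
j=0 picked index 0: u0 ∈ [0, 7/29)
j=1 picked index 2: u0 ∈ [20/203, 69/203)
j=2 picked index 2: u0 ∈ [-9/203, 40/203)
j=3 picked index 4: u0 ∈ [18/203, 32/203)
j=4 picked index 5: u0 ∈ [3/203, 45/203)
j=5 picked index 6: u0 ∈ [16/203, 2/7)
j=6 picked index 6: u0 ∈ [-13/203, 1/7)
intersection: [20/203, 1/7)

20/203 1/7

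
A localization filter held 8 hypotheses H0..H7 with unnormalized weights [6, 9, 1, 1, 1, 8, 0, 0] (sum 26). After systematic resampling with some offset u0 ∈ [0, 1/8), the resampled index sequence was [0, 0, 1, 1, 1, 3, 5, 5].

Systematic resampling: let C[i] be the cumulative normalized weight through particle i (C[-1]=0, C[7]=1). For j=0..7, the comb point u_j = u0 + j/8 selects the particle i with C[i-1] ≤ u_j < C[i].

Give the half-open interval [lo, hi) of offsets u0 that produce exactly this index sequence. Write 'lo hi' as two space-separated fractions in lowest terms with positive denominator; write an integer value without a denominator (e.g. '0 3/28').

0 3/104

C = [3/13, 15/26, 8/13, 17/26, 9/13, 1, 1, 1]
j=0 picked index 0: u0 ∈ [0, 3/13)
j=1 picked index 0: u0 ∈ [-1/8, 11/104)
j=2 picked index 1: u0 ∈ [-1/52, 17/52)
j=3 picked index 1: u0 ∈ [-15/104, 21/104)
j=4 picked index 1: u0 ∈ [-7/26, 1/13)
j=5 picked index 3: u0 ∈ [-1/104, 3/104)
j=6 picked index 5: u0 ∈ [-3/52, 1/4)
j=7 picked index 5: u0 ∈ [-19/104, 1/8)
intersection: [0, 3/104)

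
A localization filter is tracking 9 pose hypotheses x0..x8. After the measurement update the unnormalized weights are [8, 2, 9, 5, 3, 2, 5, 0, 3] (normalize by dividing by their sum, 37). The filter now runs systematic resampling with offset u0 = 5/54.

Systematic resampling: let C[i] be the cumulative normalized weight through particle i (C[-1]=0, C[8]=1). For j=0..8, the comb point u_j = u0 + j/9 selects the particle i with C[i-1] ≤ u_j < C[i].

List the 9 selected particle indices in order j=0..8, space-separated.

0 0 2 2 3 3 5 6 8

C = [8/37, 10/37, 19/37, 24/37, 27/37, 29/37, 34/37, 34/37, 1]
j=0: u_0=5/54 ∈ [0, 8/37) → index 0
j=1: u_1=11/54 ∈ [0, 8/37) → index 0
j=2: u_2=17/54 ∈ [10/37, 19/37) → index 2
j=3: u_3=23/54 ∈ [10/37, 19/37) → index 2
j=4: u_4=29/54 ∈ [19/37, 24/37) → index 3
j=5: u_5=35/54 ∈ [19/37, 24/37) → index 3
j=6: u_6=41/54 ∈ [27/37, 29/37) → index 5
j=7: u_7=47/54 ∈ [29/37, 34/37) → index 6
j=8: u_8=53/54 ∈ [34/37, 1) → index 8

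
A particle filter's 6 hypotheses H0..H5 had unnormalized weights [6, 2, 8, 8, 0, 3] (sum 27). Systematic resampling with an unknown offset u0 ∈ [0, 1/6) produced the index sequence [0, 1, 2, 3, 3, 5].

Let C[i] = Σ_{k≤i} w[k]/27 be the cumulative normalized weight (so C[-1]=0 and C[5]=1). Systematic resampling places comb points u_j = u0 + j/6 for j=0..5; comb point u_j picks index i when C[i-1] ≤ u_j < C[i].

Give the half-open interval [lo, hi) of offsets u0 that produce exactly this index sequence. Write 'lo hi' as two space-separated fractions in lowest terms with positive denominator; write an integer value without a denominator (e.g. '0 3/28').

C = [2/9, 8/27, 16/27, 8/9, 8/9, 1]
j=0 picked index 0: u0 ∈ [0, 2/9)
j=1 picked index 1: u0 ∈ [1/18, 7/54)
j=2 picked index 2: u0 ∈ [-1/27, 7/27)
j=3 picked index 3: u0 ∈ [5/54, 7/18)
j=4 picked index 3: u0 ∈ [-2/27, 2/9)
j=5 picked index 5: u0 ∈ [1/18, 1/6)
intersection: [5/54, 7/54)

5/54 7/54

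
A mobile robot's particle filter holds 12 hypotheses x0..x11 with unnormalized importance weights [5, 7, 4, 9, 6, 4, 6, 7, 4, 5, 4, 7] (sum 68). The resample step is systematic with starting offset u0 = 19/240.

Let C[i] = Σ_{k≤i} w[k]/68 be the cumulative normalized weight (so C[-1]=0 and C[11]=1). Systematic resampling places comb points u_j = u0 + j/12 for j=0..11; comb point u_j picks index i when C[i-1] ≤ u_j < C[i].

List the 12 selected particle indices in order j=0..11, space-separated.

C = [5/68, 3/17, 4/17, 25/68, 31/68, 35/68, 41/68, 12/17, 13/17, 57/68, 61/68, 1]
j=0: u_0=19/240 ∈ [5/68, 3/17) → index 1
j=1: u_1=13/80 ∈ [5/68, 3/17) → index 1
j=2: u_2=59/240 ∈ [4/17, 25/68) → index 3
j=3: u_3=79/240 ∈ [4/17, 25/68) → index 3
j=4: u_4=33/80 ∈ [25/68, 31/68) → index 4
j=5: u_5=119/240 ∈ [31/68, 35/68) → index 5
j=6: u_6=139/240 ∈ [35/68, 41/68) → index 6
j=7: u_7=53/80 ∈ [41/68, 12/17) → index 7
j=8: u_8=179/240 ∈ [12/17, 13/17) → index 8
j=9: u_9=199/240 ∈ [13/17, 57/68) → index 9
j=10: u_10=73/80 ∈ [61/68, 1) → index 11
j=11: u_11=239/240 ∈ [61/68, 1) → index 11

1 1 3 3 4 5 6 7 8 9 11 11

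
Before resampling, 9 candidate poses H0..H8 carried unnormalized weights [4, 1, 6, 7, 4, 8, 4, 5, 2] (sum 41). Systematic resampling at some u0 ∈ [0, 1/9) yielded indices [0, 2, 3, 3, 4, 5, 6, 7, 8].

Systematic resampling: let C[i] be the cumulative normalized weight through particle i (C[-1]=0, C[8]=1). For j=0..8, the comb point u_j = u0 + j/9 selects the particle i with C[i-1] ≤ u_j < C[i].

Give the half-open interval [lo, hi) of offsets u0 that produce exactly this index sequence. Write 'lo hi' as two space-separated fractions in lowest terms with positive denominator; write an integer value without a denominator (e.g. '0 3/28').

8/123 34/369

C = [4/41, 5/41, 11/41, 18/41, 22/41, 30/41, 34/41, 39/41, 1]
j=0 picked index 0: u0 ∈ [0, 4/41)
j=1 picked index 2: u0 ∈ [4/369, 58/369)
j=2 picked index 3: u0 ∈ [17/369, 80/369)
j=3 picked index 3: u0 ∈ [-8/123, 13/123)
j=4 picked index 4: u0 ∈ [-2/369, 34/369)
j=5 picked index 5: u0 ∈ [-7/369, 65/369)
j=6 picked index 6: u0 ∈ [8/123, 20/123)
j=7 picked index 7: u0 ∈ [19/369, 64/369)
j=8 picked index 8: u0 ∈ [23/369, 1/9)
intersection: [8/123, 34/369)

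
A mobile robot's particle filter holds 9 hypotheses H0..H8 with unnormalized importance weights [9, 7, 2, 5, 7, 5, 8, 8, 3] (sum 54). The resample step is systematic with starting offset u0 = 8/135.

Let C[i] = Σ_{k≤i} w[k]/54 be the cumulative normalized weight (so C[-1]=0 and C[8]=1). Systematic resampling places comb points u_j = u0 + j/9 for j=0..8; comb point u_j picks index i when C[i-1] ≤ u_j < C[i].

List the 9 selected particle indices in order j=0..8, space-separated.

C = [1/6, 8/27, 1/3, 23/54, 5/9, 35/54, 43/54, 17/18, 1]
j=0: u_0=8/135 ∈ [0, 1/6) → index 0
j=1: u_1=23/135 ∈ [1/6, 8/27) → index 1
j=2: u_2=38/135 ∈ [1/6, 8/27) → index 1
j=3: u_3=53/135 ∈ [1/3, 23/54) → index 3
j=4: u_4=68/135 ∈ [23/54, 5/9) → index 4
j=5: u_5=83/135 ∈ [5/9, 35/54) → index 5
j=6: u_6=98/135 ∈ [35/54, 43/54) → index 6
j=7: u_7=113/135 ∈ [43/54, 17/18) → index 7
j=8: u_8=128/135 ∈ [17/18, 1) → index 8

0 1 1 3 4 5 6 7 8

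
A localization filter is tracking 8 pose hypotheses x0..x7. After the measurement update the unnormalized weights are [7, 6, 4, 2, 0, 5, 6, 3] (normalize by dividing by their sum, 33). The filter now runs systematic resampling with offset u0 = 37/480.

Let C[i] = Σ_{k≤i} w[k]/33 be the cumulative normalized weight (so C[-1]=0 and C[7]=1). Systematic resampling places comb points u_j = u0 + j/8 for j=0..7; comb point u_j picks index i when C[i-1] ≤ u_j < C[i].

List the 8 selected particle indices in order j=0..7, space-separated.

0 0 1 2 5 5 6 7

C = [7/33, 13/33, 17/33, 19/33, 19/33, 8/11, 10/11, 1]
j=0: u_0=37/480 ∈ [0, 7/33) → index 0
j=1: u_1=97/480 ∈ [0, 7/33) → index 0
j=2: u_2=157/480 ∈ [7/33, 13/33) → index 1
j=3: u_3=217/480 ∈ [13/33, 17/33) → index 2
j=4: u_4=277/480 ∈ [19/33, 8/11) → index 5
j=5: u_5=337/480 ∈ [19/33, 8/11) → index 5
j=6: u_6=397/480 ∈ [8/11, 10/11) → index 6
j=7: u_7=457/480 ∈ [10/11, 1) → index 7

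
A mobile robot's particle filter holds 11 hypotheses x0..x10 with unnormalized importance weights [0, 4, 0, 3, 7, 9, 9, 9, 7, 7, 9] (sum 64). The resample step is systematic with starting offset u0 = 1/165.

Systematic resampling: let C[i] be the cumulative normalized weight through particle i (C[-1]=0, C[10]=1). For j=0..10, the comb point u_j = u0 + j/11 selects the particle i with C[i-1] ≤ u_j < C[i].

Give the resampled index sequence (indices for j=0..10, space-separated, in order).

C = [0, 1/16, 1/16, 7/64, 7/32, 23/64, 1/2, 41/64, 3/4, 55/64, 1]
j=0: u_0=1/165 ∈ [0, 1/16) → index 1
j=1: u_1=16/165 ∈ [1/16, 7/64) → index 3
j=2: u_2=31/165 ∈ [7/64, 7/32) → index 4
j=3: u_3=46/165 ∈ [7/32, 23/64) → index 5
j=4: u_4=61/165 ∈ [23/64, 1/2) → index 6
j=5: u_5=76/165 ∈ [23/64, 1/2) → index 6
j=6: u_6=91/165 ∈ [1/2, 41/64) → index 7
j=7: u_7=106/165 ∈ [41/64, 3/4) → index 8
j=8: u_8=11/15 ∈ [41/64, 3/4) → index 8
j=9: u_9=136/165 ∈ [3/4, 55/64) → index 9
j=10: u_10=151/165 ∈ [55/64, 1) → index 10

1 3 4 5 6 6 7 8 8 9 10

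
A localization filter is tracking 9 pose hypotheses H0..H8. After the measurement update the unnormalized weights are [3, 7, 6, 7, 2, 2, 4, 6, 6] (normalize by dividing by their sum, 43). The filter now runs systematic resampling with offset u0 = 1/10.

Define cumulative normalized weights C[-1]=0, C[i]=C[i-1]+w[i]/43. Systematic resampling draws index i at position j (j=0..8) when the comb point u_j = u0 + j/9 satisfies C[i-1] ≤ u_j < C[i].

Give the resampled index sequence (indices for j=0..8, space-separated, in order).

1 1 2 3 4 6 7 8 8

C = [3/43, 10/43, 16/43, 23/43, 25/43, 27/43, 31/43, 37/43, 1]
j=0: u_0=1/10 ∈ [3/43, 10/43) → index 1
j=1: u_1=19/90 ∈ [3/43, 10/43) → index 1
j=2: u_2=29/90 ∈ [10/43, 16/43) → index 2
j=3: u_3=13/30 ∈ [16/43, 23/43) → index 3
j=4: u_4=49/90 ∈ [23/43, 25/43) → index 4
j=5: u_5=59/90 ∈ [27/43, 31/43) → index 6
j=6: u_6=23/30 ∈ [31/43, 37/43) → index 7
j=7: u_7=79/90 ∈ [37/43, 1) → index 8
j=8: u_8=89/90 ∈ [37/43, 1) → index 8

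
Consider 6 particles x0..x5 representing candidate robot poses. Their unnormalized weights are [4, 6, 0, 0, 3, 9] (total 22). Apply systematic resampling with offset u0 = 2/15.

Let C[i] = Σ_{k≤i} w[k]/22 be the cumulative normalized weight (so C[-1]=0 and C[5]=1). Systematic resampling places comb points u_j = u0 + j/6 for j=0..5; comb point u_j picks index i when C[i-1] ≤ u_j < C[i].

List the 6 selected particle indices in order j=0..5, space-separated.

C = [2/11, 5/11, 5/11, 5/11, 13/22, 1]
j=0: u_0=2/15 ∈ [0, 2/11) → index 0
j=1: u_1=3/10 ∈ [2/11, 5/11) → index 1
j=2: u_2=7/15 ∈ [5/11, 13/22) → index 4
j=3: u_3=19/30 ∈ [13/22, 1) → index 5
j=4: u_4=4/5 ∈ [13/22, 1) → index 5
j=5: u_5=29/30 ∈ [13/22, 1) → index 5

0 1 4 5 5 5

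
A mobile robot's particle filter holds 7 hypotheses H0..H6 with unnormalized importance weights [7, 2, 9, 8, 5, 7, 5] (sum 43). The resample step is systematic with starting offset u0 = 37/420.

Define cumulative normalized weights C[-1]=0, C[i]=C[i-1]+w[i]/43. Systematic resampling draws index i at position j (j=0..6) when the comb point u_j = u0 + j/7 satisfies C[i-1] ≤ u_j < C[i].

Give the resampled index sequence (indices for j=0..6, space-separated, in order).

C = [7/43, 9/43, 18/43, 26/43, 31/43, 38/43, 1]
j=0: u_0=37/420 ∈ [0, 7/43) → index 0
j=1: u_1=97/420 ∈ [9/43, 18/43) → index 2
j=2: u_2=157/420 ∈ [9/43, 18/43) → index 2
j=3: u_3=31/60 ∈ [18/43, 26/43) → index 3
j=4: u_4=277/420 ∈ [26/43, 31/43) → index 4
j=5: u_5=337/420 ∈ [31/43, 38/43) → index 5
j=6: u_6=397/420 ∈ [38/43, 1) → index 6

0 2 2 3 4 5 6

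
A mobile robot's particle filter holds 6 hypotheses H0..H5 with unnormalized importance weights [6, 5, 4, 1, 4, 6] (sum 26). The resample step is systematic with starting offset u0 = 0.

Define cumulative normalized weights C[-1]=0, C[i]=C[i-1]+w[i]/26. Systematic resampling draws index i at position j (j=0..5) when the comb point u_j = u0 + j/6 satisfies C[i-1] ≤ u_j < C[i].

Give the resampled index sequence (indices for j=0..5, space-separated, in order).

0 0 1 2 4 5

C = [3/13, 11/26, 15/26, 8/13, 10/13, 1]
j=0: u_0=0 ∈ [0, 3/13) → index 0
j=1: u_1=1/6 ∈ [0, 3/13) → index 0
j=2: u_2=1/3 ∈ [3/13, 11/26) → index 1
j=3: u_3=1/2 ∈ [11/26, 15/26) → index 2
j=4: u_4=2/3 ∈ [8/13, 10/13) → index 4
j=5: u_5=5/6 ∈ [10/13, 1) → index 5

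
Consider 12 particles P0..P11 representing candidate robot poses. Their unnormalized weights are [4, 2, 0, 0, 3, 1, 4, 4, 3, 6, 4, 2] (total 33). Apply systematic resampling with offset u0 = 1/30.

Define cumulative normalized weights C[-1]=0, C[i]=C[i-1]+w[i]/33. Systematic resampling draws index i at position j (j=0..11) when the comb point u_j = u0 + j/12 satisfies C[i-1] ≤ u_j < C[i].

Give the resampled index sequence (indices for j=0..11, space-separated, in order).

C = [4/33, 2/11, 2/11, 2/11, 3/11, 10/33, 14/33, 6/11, 7/11, 9/11, 31/33, 1]
j=0: u_0=1/30 ∈ [0, 4/33) → index 0
j=1: u_1=7/60 ∈ [0, 4/33) → index 0
j=2: u_2=1/5 ∈ [2/11, 3/11) → index 4
j=3: u_3=17/60 ∈ [3/11, 10/33) → index 5
j=4: u_4=11/30 ∈ [10/33, 14/33) → index 6
j=5: u_5=9/20 ∈ [14/33, 6/11) → index 7
j=6: u_6=8/15 ∈ [14/33, 6/11) → index 7
j=7: u_7=37/60 ∈ [6/11, 7/11) → index 8
j=8: u_8=7/10 ∈ [7/11, 9/11) → index 9
j=9: u_9=47/60 ∈ [7/11, 9/11) → index 9
j=10: u_10=13/15 ∈ [9/11, 31/33) → index 10
j=11: u_11=19/20 ∈ [31/33, 1) → index 11

0 0 4 5 6 7 7 8 9 9 10 11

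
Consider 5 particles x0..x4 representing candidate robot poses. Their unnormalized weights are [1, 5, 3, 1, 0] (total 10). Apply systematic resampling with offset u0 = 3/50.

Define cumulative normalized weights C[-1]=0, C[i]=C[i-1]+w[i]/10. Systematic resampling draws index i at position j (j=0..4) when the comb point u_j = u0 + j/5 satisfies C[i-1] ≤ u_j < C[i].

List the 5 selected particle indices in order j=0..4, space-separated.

C = [1/10, 3/5, 9/10, 1, 1]
j=0: u_0=3/50 ∈ [0, 1/10) → index 0
j=1: u_1=13/50 ∈ [1/10, 3/5) → index 1
j=2: u_2=23/50 ∈ [1/10, 3/5) → index 1
j=3: u_3=33/50 ∈ [3/5, 9/10) → index 2
j=4: u_4=43/50 ∈ [3/5, 9/10) → index 2

0 1 1 2 2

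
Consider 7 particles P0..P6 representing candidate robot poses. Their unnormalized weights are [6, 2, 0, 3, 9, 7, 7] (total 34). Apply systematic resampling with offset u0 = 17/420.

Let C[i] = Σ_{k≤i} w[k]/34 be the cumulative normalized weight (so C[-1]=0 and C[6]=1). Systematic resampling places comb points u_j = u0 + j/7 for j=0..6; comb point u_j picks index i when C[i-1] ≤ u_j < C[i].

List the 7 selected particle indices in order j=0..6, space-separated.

0 1 4 4 5 5 6

C = [3/17, 4/17, 4/17, 11/34, 10/17, 27/34, 1]
j=0: u_0=17/420 ∈ [0, 3/17) → index 0
j=1: u_1=11/60 ∈ [3/17, 4/17) → index 1
j=2: u_2=137/420 ∈ [11/34, 10/17) → index 4
j=3: u_3=197/420 ∈ [11/34, 10/17) → index 4
j=4: u_4=257/420 ∈ [10/17, 27/34) → index 5
j=5: u_5=317/420 ∈ [10/17, 27/34) → index 5
j=6: u_6=377/420 ∈ [27/34, 1) → index 6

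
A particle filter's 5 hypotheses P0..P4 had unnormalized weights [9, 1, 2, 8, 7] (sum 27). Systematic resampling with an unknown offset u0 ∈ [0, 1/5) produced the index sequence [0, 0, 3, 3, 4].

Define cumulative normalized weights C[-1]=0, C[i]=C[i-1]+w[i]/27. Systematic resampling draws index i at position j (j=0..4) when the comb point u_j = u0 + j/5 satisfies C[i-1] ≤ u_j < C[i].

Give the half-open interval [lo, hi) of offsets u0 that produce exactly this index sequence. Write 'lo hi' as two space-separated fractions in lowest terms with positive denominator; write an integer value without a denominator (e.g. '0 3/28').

C = [1/3, 10/27, 4/9, 20/27, 1]
j=0 picked index 0: u0 ∈ [0, 1/3)
j=1 picked index 0: u0 ∈ [-1/5, 2/15)
j=2 picked index 3: u0 ∈ [2/45, 46/135)
j=3 picked index 3: u0 ∈ [-7/45, 19/135)
j=4 picked index 4: u0 ∈ [-8/135, 1/5)
intersection: [2/45, 2/15)

2/45 2/15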